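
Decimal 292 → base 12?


Divide by 12 repeatedly:
292 ÷ 12 = 24 remainder 4
24 ÷ 12 = 2 remainder 0
2 ÷ 12 = 0 remainder 2
Reading remainders bottom-up:
= 204


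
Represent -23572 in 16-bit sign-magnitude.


Sign bit: 1 (negative)
Magnitude: 23572 = 101110000010100
= 1101110000010100


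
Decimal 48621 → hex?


Divide by 16 repeatedly:
48621 ÷ 16 = 3038 remainder 13 (D)
3038 ÷ 16 = 189 remainder 14 (E)
189 ÷ 16 = 11 remainder 13 (D)
11 ÷ 16 = 0 remainder 11 (B)
Reading remainders bottom-up:
= 0xBDED


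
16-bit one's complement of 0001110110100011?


Original: 0001110110100011
Invert all bits:
  bit 0: 0 → 1
  bit 1: 0 → 1
  bit 2: 0 → 1
  bit 3: 1 → 0
  bit 4: 1 → 0
  bit 5: 1 → 0
  bit 6: 0 → 1
  bit 7: 1 → 0
  bit 8: 1 → 0
  bit 9: 0 → 1
  bit 10: 1 → 0
  bit 11: 0 → 1
  bit 12: 0 → 1
  bit 13: 0 → 1
  bit 14: 1 → 0
  bit 15: 1 → 0
= 1110001001011100


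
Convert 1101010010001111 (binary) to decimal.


Positional values:
Bit 0: 1 × 2^0 = 1
Bit 1: 1 × 2^1 = 2
Bit 2: 1 × 2^2 = 4
Bit 3: 1 × 2^3 = 8
Bit 7: 1 × 2^7 = 128
Bit 10: 1 × 2^10 = 1024
Bit 12: 1 × 2^12 = 4096
Bit 14: 1 × 2^14 = 16384
Bit 15: 1 × 2^15 = 32768
Sum = 1 + 2 + 4 + 8 + 128 + 1024 + 4096 + 16384 + 32768
= 54415


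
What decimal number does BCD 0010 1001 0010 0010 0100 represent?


Each 4-bit group → digit:
  0010 → 2
  1001 → 9
  0010 → 2
  0010 → 2
  0100 → 4
= 29224


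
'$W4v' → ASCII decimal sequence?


String: '$W4v'  (4 characters)
Per-character ASCII lookup:
  '$': special character: '$' = 36
  'W': uppercase starts at 65: 'W' = 65 + 22 = 87
  '4': digits start at 48: '4' = 48 + 4 = 52
  'v': lowercase starts at 97: 'v' = 97 + 21 = 118
= 36 87 52 118


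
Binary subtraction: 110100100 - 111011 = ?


Align and subtract column by column (LSB to MSB, borrowing when needed):
  110100100
- 000111011
  ---------
  col 0: (0 - 0 borrow-in) - 1 → borrow from next column: (0+2) - 1 = 1, borrow out 1
  col 1: (0 - 1 borrow-in) - 1 → borrow from next column: (-1+2) - 1 = 0, borrow out 1
  col 2: (1 - 1 borrow-in) - 0 → 0 - 0 = 0, borrow out 0
  col 3: (0 - 0 borrow-in) - 1 → borrow from next column: (0+2) - 1 = 1, borrow out 1
  col 4: (0 - 1 borrow-in) - 1 → borrow from next column: (-1+2) - 1 = 0, borrow out 1
  col 5: (1 - 1 borrow-in) - 1 → borrow from next column: (0+2) - 1 = 1, borrow out 1
  col 6: (0 - 1 borrow-in) - 0 → borrow from next column: (-1+2) - 0 = 1, borrow out 1
  col 7: (1 - 1 borrow-in) - 0 → 0 - 0 = 0, borrow out 0
  col 8: (1 - 0 borrow-in) - 0 → 1 - 0 = 1, borrow out 0
Reading bits MSB→LSB: 101101001
Strip leading zeros: 101101001
= 101101001


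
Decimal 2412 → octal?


Divide by 8 repeatedly:
2412 ÷ 8 = 301 remainder 4
301 ÷ 8 = 37 remainder 5
37 ÷ 8 = 4 remainder 5
4 ÷ 8 = 0 remainder 4
Reading remainders bottom-up:
= 0o4554


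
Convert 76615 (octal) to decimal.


Positional values:
Position 0: 5 × 8^0 = 5
Position 1: 1 × 8^1 = 8
Position 2: 6 × 8^2 = 384
Position 3: 6 × 8^3 = 3072
Position 4: 7 × 8^4 = 28672
Sum = 5 + 8 + 384 + 3072 + 28672
= 32141


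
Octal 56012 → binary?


Each octal digit → 3 binary bits:
  5 = 101
  6 = 110
  0 = 000
  1 = 001
  2 = 010
Concatenate: 101 110 000 001 010
= 101110000001010


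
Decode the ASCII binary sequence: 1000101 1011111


Codes (binary): 1000101 1011111
Per-code ASCII lookup:
  1000101 = 69  (range 65-90: uppercase, 69 - 65 = 4) → 'E'
  1011111 = 95  (special character) → '_'
= 'E_'


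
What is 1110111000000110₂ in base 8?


Group into 3-bit groups: 001110111000000110
  001 = 1
  110 = 6
  111 = 7
  000 = 0
  000 = 0
  110 = 6
= 0o167006


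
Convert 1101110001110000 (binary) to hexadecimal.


Group into 4-bit nibbles: 1101110001110000
  1101 = D
  1100 = C
  0111 = 7
  0000 = 0
= 0xDC70


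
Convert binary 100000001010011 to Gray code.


Binary: 100000001010011
Gray code: G = B XOR (B >> 1)
B >> 1 = 010000000101001
100000001010011 XOR 010000000101001:
  1 XOR 0 = 1
  0 XOR 1 = 1
  0 XOR 0 = 0
  0 XOR 0 = 0
  0 XOR 0 = 0
  0 XOR 0 = 0
  0 XOR 0 = 0
  0 XOR 0 = 0
  1 XOR 0 = 1
  0 XOR 1 = 1
  1 XOR 0 = 1
  0 XOR 1 = 1
  0 XOR 0 = 0
  1 XOR 0 = 1
  1 XOR 1 = 0
= 110000001111010


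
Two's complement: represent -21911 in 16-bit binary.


Original: 0101010110010111
Step 1 - Invert all bits: 1010101001101000
Step 2 - Add 1: 1010101001101000 + 1
= 1010101001101001 (represents -21911)


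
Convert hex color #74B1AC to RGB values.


Hex: #74B1AC
R = 74₁₆ = 116
G = B1₁₆ = 177
B = AC₁₆ = 172
= RGB(116, 177, 172)


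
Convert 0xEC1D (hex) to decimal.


Positional values:
Position 0: D × 16^0 = 13 × 1 = 13
Position 1: 1 × 16^1 = 1 × 16 = 16
Position 2: C × 16^2 = 12 × 256 = 3072
Position 3: E × 16^3 = 14 × 4096 = 57344
Sum = 13 + 16 + 3072 + 57344
= 60445


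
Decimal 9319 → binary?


Divide by 2 repeatedly:
9319 ÷ 2 = 4659 remainder 1
4659 ÷ 2 = 2329 remainder 1
2329 ÷ 2 = 1164 remainder 1
1164 ÷ 2 = 582 remainder 0
582 ÷ 2 = 291 remainder 0
291 ÷ 2 = 145 remainder 1
145 ÷ 2 = 72 remainder 1
72 ÷ 2 = 36 remainder 0
36 ÷ 2 = 18 remainder 0
18 ÷ 2 = 9 remainder 0
9 ÷ 2 = 4 remainder 1
4 ÷ 2 = 2 remainder 0
2 ÷ 2 = 1 remainder 0
1 ÷ 2 = 0 remainder 1
Reading remainders bottom-up:
= 10010001100111


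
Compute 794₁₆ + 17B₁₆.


Align and add column by column (LSB to MSB, each column mod 16 with carry):
  0794
+ 017B
  ----
  col 0: 4(4) + B(11) + 0 (carry in) = 15 → F(15), carry out 0
  col 1: 9(9) + 7(7) + 0 (carry in) = 16 → 0(0), carry out 1
  col 2: 7(7) + 1(1) + 1 (carry in) = 9 → 9(9), carry out 0
  col 3: 0(0) + 0(0) + 0 (carry in) = 0 → 0(0), carry out 0
Reading digits MSB→LSB: 090F
Strip leading zeros: 90F
= 0x90F


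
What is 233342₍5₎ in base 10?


Positional values (base 5):
  2 × 5^0 = 2 × 1 = 2
  4 × 5^1 = 4 × 5 = 20
  3 × 5^2 = 3 × 25 = 75
  3 × 5^3 = 3 × 125 = 375
  3 × 5^4 = 3 × 625 = 1875
  2 × 5^5 = 2 × 3125 = 6250
Sum = 2 + 20 + 75 + 375 + 1875 + 6250
= 8597


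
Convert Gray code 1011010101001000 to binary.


Gray code: 1011010101001000
MSB stays the same: 1
Each subsequent bit = prev_binary XOR current_gray:
  B[1] = 1 XOR 0 = 1
  B[2] = 1 XOR 1 = 0
  B[3] = 0 XOR 1 = 1
  B[4] = 1 XOR 0 = 1
  B[5] = 1 XOR 1 = 0
  B[6] = 0 XOR 0 = 0
  B[7] = 0 XOR 1 = 1
  B[8] = 1 XOR 0 = 1
  B[9] = 1 XOR 1 = 0
  B[10] = 0 XOR 0 = 0
  B[11] = 0 XOR 0 = 0
  B[12] = 0 XOR 1 = 1
  B[13] = 1 XOR 0 = 1
  B[14] = 1 XOR 0 = 1
  B[15] = 1 XOR 0 = 1
= 1101100110001111 (55695 decimal)


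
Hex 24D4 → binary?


Each hex digit → 4 binary bits:
  2 = 0010
  4 = 0100
  D = 1101
  4 = 0100
Concatenate: 0010 0100 1101 0100
= 0010010011010100


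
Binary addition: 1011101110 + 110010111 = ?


Align and add column by column (LSB to MSB, carry propagating):
  01011101110
+ 00110010111
  -----------
  col 0: 0 + 1 + 0 (carry in) = 1 → bit 1, carry out 0
  col 1: 1 + 1 + 0 (carry in) = 2 → bit 0, carry out 1
  col 2: 1 + 1 + 1 (carry in) = 3 → bit 1, carry out 1
  col 3: 1 + 0 + 1 (carry in) = 2 → bit 0, carry out 1
  col 4: 0 + 1 + 1 (carry in) = 2 → bit 0, carry out 1
  col 5: 1 + 0 + 1 (carry in) = 2 → bit 0, carry out 1
  col 6: 1 + 0 + 1 (carry in) = 2 → bit 0, carry out 1
  col 7: 1 + 1 + 1 (carry in) = 3 → bit 1, carry out 1
  col 8: 0 + 1 + 1 (carry in) = 2 → bit 0, carry out 1
  col 9: 1 + 0 + 1 (carry in) = 2 → bit 0, carry out 1
  col 10: 0 + 0 + 1 (carry in) = 1 → bit 1, carry out 0
Reading bits MSB→LSB: 10010000101
Strip leading zeros: 10010000101
= 10010000101


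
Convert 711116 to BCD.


Each digit → 4-bit binary:
  7 → 0111
  1 → 0001
  1 → 0001
  1 → 0001
  1 → 0001
  6 → 0110
= 0111 0001 0001 0001 0001 0110


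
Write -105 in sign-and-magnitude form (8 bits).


Sign bit: 1 (negative)
Magnitude: 105 = 1101001
= 11101001


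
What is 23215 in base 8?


Divide by 8 repeatedly:
23215 ÷ 8 = 2901 remainder 7
2901 ÷ 8 = 362 remainder 5
362 ÷ 8 = 45 remainder 2
45 ÷ 8 = 5 remainder 5
5 ÷ 8 = 0 remainder 5
Reading remainders bottom-up:
= 0o55257


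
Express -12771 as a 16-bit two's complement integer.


Original: 0011000111100011
Step 1 - Invert all bits: 1100111000011100
Step 2 - Add 1: 1100111000011100 + 1
= 1100111000011101 (represents -12771)


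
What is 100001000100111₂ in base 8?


Group into 3-bit groups: 100001000100111
  100 = 4
  001 = 1
  000 = 0
  100 = 4
  111 = 7
= 0o41047


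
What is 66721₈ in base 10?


Positional values:
Position 0: 1 × 8^0 = 1
Position 1: 2 × 8^1 = 16
Position 2: 7 × 8^2 = 448
Position 3: 6 × 8^3 = 3072
Position 4: 6 × 8^4 = 24576
Sum = 1 + 16 + 448 + 3072 + 24576
= 28113


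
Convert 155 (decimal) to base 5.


Divide by 5 repeatedly:
155 ÷ 5 = 31 remainder 0
31 ÷ 5 = 6 remainder 1
6 ÷ 5 = 1 remainder 1
1 ÷ 5 = 0 remainder 1
Reading remainders bottom-up:
= 1110


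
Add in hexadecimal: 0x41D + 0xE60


Align and add column by column (LSB to MSB, each column mod 16 with carry):
  041D
+ 0E60
  ----
  col 0: D(13) + 0(0) + 0 (carry in) = 13 → D(13), carry out 0
  col 1: 1(1) + 6(6) + 0 (carry in) = 7 → 7(7), carry out 0
  col 2: 4(4) + E(14) + 0 (carry in) = 18 → 2(2), carry out 1
  col 3: 0(0) + 0(0) + 1 (carry in) = 1 → 1(1), carry out 0
Reading digits MSB→LSB: 127D
Strip leading zeros: 127D
= 0x127D


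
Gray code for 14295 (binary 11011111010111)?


Binary: 11011111010111
Gray code: G = B XOR (B >> 1)
B >> 1 = 01101111101011
11011111010111 XOR 01101111101011:
  1 XOR 0 = 1
  1 XOR 1 = 0
  0 XOR 1 = 1
  1 XOR 0 = 1
  1 XOR 1 = 0
  1 XOR 1 = 0
  1 XOR 1 = 0
  1 XOR 1 = 0
  0 XOR 1 = 1
  1 XOR 0 = 1
  0 XOR 1 = 1
  1 XOR 0 = 1
  1 XOR 1 = 0
  1 XOR 1 = 0
= 10110000111100


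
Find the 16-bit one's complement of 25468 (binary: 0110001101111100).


Original: 0110001101111100
Invert all bits:
  bit 0: 0 → 1
  bit 1: 1 → 0
  bit 2: 1 → 0
  bit 3: 0 → 1
  bit 4: 0 → 1
  bit 5: 0 → 1
  bit 6: 1 → 0
  bit 7: 1 → 0
  bit 8: 0 → 1
  bit 9: 1 → 0
  bit 10: 1 → 0
  bit 11: 1 → 0
  bit 12: 1 → 0
  bit 13: 1 → 0
  bit 14: 0 → 1
  bit 15: 0 → 1
= 1001110010000011


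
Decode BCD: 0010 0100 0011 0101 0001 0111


Each 4-bit group → digit:
  0010 → 2
  0100 → 4
  0011 → 3
  0101 → 5
  0001 → 1
  0111 → 7
= 243517


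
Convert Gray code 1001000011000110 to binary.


Gray code: 1001000011000110
MSB stays the same: 1
Each subsequent bit = prev_binary XOR current_gray:
  B[1] = 1 XOR 0 = 1
  B[2] = 1 XOR 0 = 1
  B[3] = 1 XOR 1 = 0
  B[4] = 0 XOR 0 = 0
  B[5] = 0 XOR 0 = 0
  B[6] = 0 XOR 0 = 0
  B[7] = 0 XOR 0 = 0
  B[8] = 0 XOR 1 = 1
  B[9] = 1 XOR 1 = 0
  B[10] = 0 XOR 0 = 0
  B[11] = 0 XOR 0 = 0
  B[12] = 0 XOR 0 = 0
  B[13] = 0 XOR 1 = 1
  B[14] = 1 XOR 1 = 0
  B[15] = 0 XOR 0 = 0
= 1110000010000100 (57476 decimal)


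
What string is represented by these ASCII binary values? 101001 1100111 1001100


Codes (binary): 101001 1100111 1001100
Per-code ASCII lookup:
  101001 = 41  (special character) → ')'
  1100111 = 103  (range 97-122: lowercase, 103 - 97 = 6) → 'g'
  1001100 = 76  (range 65-90: uppercase, 76 - 65 = 11) → 'L'
= ')gL'


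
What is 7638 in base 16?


Divide by 16 repeatedly:
7638 ÷ 16 = 477 remainder 6 (6)
477 ÷ 16 = 29 remainder 13 (D)
29 ÷ 16 = 1 remainder 13 (D)
1 ÷ 16 = 0 remainder 1 (1)
Reading remainders bottom-up:
= 0x1DD6


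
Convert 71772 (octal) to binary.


Each octal digit → 3 binary bits:
  7 = 111
  1 = 001
  7 = 111
  7 = 111
  2 = 010
Concatenate: 111 001 111 111 010
= 111001111111010


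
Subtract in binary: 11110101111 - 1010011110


Align and subtract column by column (LSB to MSB, borrowing when needed):
  11110101111
- 01010011110
  -----------
  col 0: (1 - 0 borrow-in) - 0 → 1 - 0 = 1, borrow out 0
  col 1: (1 - 0 borrow-in) - 1 → 1 - 1 = 0, borrow out 0
  col 2: (1 - 0 borrow-in) - 1 → 1 - 1 = 0, borrow out 0
  col 3: (1 - 0 borrow-in) - 1 → 1 - 1 = 0, borrow out 0
  col 4: (0 - 0 borrow-in) - 1 → borrow from next column: (0+2) - 1 = 1, borrow out 1
  col 5: (1 - 1 borrow-in) - 0 → 0 - 0 = 0, borrow out 0
  col 6: (0 - 0 borrow-in) - 0 → 0 - 0 = 0, borrow out 0
  col 7: (1 - 0 borrow-in) - 1 → 1 - 1 = 0, borrow out 0
  col 8: (1 - 0 borrow-in) - 0 → 1 - 0 = 1, borrow out 0
  col 9: (1 - 0 borrow-in) - 1 → 1 - 1 = 0, borrow out 0
  col 10: (1 - 0 borrow-in) - 0 → 1 - 0 = 1, borrow out 0
Reading bits MSB→LSB: 10100010001
Strip leading zeros: 10100010001
= 10100010001


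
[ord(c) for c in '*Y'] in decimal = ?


String: '*Y'  (2 characters)
Per-character ASCII lookup:
  '*': special character: '*' = 42
  'Y': uppercase starts at 65: 'Y' = 65 + 24 = 89
= 42 89


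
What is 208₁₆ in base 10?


Positional values:
Position 0: 8 × 16^0 = 8 × 1 = 8
Position 1: 0 × 16^1 = 0 × 16 = 0
Position 2: 2 × 16^2 = 2 × 256 = 512
Sum = 8 + 0 + 512
= 520


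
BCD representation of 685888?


Each digit → 4-bit binary:
  6 → 0110
  8 → 1000
  5 → 0101
  8 → 1000
  8 → 1000
  8 → 1000
= 0110 1000 0101 1000 1000 1000


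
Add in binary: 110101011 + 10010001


Align and add column by column (LSB to MSB, carry propagating):
  0110101011
+ 0010010001
  ----------
  col 0: 1 + 1 + 0 (carry in) = 2 → bit 0, carry out 1
  col 1: 1 + 0 + 1 (carry in) = 2 → bit 0, carry out 1
  col 2: 0 + 0 + 1 (carry in) = 1 → bit 1, carry out 0
  col 3: 1 + 0 + 0 (carry in) = 1 → bit 1, carry out 0
  col 4: 0 + 1 + 0 (carry in) = 1 → bit 1, carry out 0
  col 5: 1 + 0 + 0 (carry in) = 1 → bit 1, carry out 0
  col 6: 0 + 0 + 0 (carry in) = 0 → bit 0, carry out 0
  col 7: 1 + 1 + 0 (carry in) = 2 → bit 0, carry out 1
  col 8: 1 + 0 + 1 (carry in) = 2 → bit 0, carry out 1
  col 9: 0 + 0 + 1 (carry in) = 1 → bit 1, carry out 0
Reading bits MSB→LSB: 1000111100
Strip leading zeros: 1000111100
= 1000111100


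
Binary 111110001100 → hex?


Group into 4-bit nibbles: 111110001100
  1111 = F
  1000 = 8
  1100 = C
= 0xF8C


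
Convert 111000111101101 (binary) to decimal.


Positional values:
Bit 0: 1 × 2^0 = 1
Bit 2: 1 × 2^2 = 4
Bit 3: 1 × 2^3 = 8
Bit 5: 1 × 2^5 = 32
Bit 6: 1 × 2^6 = 64
Bit 7: 1 × 2^7 = 128
Bit 8: 1 × 2^8 = 256
Bit 12: 1 × 2^12 = 4096
Bit 13: 1 × 2^13 = 8192
Bit 14: 1 × 2^14 = 16384
Sum = 1 + 4 + 8 + 32 + 64 + 128 + 256 + 4096 + 8192 + 16384
= 29165


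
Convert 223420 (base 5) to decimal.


Positional values (base 5):
  0 × 5^0 = 0 × 1 = 0
  2 × 5^1 = 2 × 5 = 10
  4 × 5^2 = 4 × 25 = 100
  3 × 5^3 = 3 × 125 = 375
  2 × 5^4 = 2 × 625 = 1250
  2 × 5^5 = 2 × 3125 = 6250
Sum = 0 + 10 + 100 + 375 + 1250 + 6250
= 7985


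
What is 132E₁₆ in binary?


Each hex digit → 4 binary bits:
  1 = 0001
  3 = 0011
  2 = 0010
  E = 1110
Concatenate: 0001 0011 0010 1110
= 0001001100101110


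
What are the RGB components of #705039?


Hex: #705039
R = 70₁₆ = 112
G = 50₁₆ = 80
B = 39₁₆ = 57
= RGB(112, 80, 57)


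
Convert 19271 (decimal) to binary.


Divide by 2 repeatedly:
19271 ÷ 2 = 9635 remainder 1
9635 ÷ 2 = 4817 remainder 1
4817 ÷ 2 = 2408 remainder 1
2408 ÷ 2 = 1204 remainder 0
1204 ÷ 2 = 602 remainder 0
602 ÷ 2 = 301 remainder 0
301 ÷ 2 = 150 remainder 1
150 ÷ 2 = 75 remainder 0
75 ÷ 2 = 37 remainder 1
37 ÷ 2 = 18 remainder 1
18 ÷ 2 = 9 remainder 0
9 ÷ 2 = 4 remainder 1
4 ÷ 2 = 2 remainder 0
2 ÷ 2 = 1 remainder 0
1 ÷ 2 = 0 remainder 1
Reading remainders bottom-up:
= 100101101000111


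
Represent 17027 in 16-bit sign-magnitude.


Sign bit: 0 (positive)
Magnitude: 17027 = 100001010000011
= 0100001010000011


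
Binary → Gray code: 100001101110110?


Binary: 100001101110110
Gray code: G = B XOR (B >> 1)
B >> 1 = 010000110111011
100001101110110 XOR 010000110111011:
  1 XOR 0 = 1
  0 XOR 1 = 1
  0 XOR 0 = 0
  0 XOR 0 = 0
  0 XOR 0 = 0
  1 XOR 0 = 1
  1 XOR 1 = 0
  0 XOR 1 = 1
  1 XOR 0 = 1
  1 XOR 1 = 0
  1 XOR 1 = 0
  0 XOR 1 = 1
  1 XOR 0 = 1
  1 XOR 1 = 0
  0 XOR 1 = 1
= 110001011001101


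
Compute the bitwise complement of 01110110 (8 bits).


Original: 01110110
Invert all bits:
  bit 0: 0 → 1
  bit 1: 1 → 0
  bit 2: 1 → 0
  bit 3: 1 → 0
  bit 4: 0 → 1
  bit 5: 1 → 0
  bit 6: 1 → 0
  bit 7: 0 → 1
= 10001001


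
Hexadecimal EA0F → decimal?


Positional values:
Position 0: F × 16^0 = 15 × 1 = 15
Position 1: 0 × 16^1 = 0 × 16 = 0
Position 2: A × 16^2 = 10 × 256 = 2560
Position 3: E × 16^3 = 14 × 4096 = 57344
Sum = 15 + 0 + 2560 + 57344
= 59919


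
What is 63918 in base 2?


Divide by 2 repeatedly:
63918 ÷ 2 = 31959 remainder 0
31959 ÷ 2 = 15979 remainder 1
15979 ÷ 2 = 7989 remainder 1
7989 ÷ 2 = 3994 remainder 1
3994 ÷ 2 = 1997 remainder 0
1997 ÷ 2 = 998 remainder 1
998 ÷ 2 = 499 remainder 0
499 ÷ 2 = 249 remainder 1
249 ÷ 2 = 124 remainder 1
124 ÷ 2 = 62 remainder 0
62 ÷ 2 = 31 remainder 0
31 ÷ 2 = 15 remainder 1
15 ÷ 2 = 7 remainder 1
7 ÷ 2 = 3 remainder 1
3 ÷ 2 = 1 remainder 1
1 ÷ 2 = 0 remainder 1
Reading remainders bottom-up:
= 1111100110101110


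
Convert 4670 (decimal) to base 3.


Divide by 3 repeatedly:
4670 ÷ 3 = 1556 remainder 2
1556 ÷ 3 = 518 remainder 2
518 ÷ 3 = 172 remainder 2
172 ÷ 3 = 57 remainder 1
57 ÷ 3 = 19 remainder 0
19 ÷ 3 = 6 remainder 1
6 ÷ 3 = 2 remainder 0
2 ÷ 3 = 0 remainder 2
Reading remainders bottom-up:
= 20101222


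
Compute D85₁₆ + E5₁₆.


Align and add column by column (LSB to MSB, each column mod 16 with carry):
  0D85
+ 00E5
  ----
  col 0: 5(5) + 5(5) + 0 (carry in) = 10 → A(10), carry out 0
  col 1: 8(8) + E(14) + 0 (carry in) = 22 → 6(6), carry out 1
  col 2: D(13) + 0(0) + 1 (carry in) = 14 → E(14), carry out 0
  col 3: 0(0) + 0(0) + 0 (carry in) = 0 → 0(0), carry out 0
Reading digits MSB→LSB: 0E6A
Strip leading zeros: E6A
= 0xE6A


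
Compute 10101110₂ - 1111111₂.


Align and subtract column by column (LSB to MSB, borrowing when needed):
  10101110
- 01111111
  --------
  col 0: (0 - 0 borrow-in) - 1 → borrow from next column: (0+2) - 1 = 1, borrow out 1
  col 1: (1 - 1 borrow-in) - 1 → borrow from next column: (0+2) - 1 = 1, borrow out 1
  col 2: (1 - 1 borrow-in) - 1 → borrow from next column: (0+2) - 1 = 1, borrow out 1
  col 3: (1 - 1 borrow-in) - 1 → borrow from next column: (0+2) - 1 = 1, borrow out 1
  col 4: (0 - 1 borrow-in) - 1 → borrow from next column: (-1+2) - 1 = 0, borrow out 1
  col 5: (1 - 1 borrow-in) - 1 → borrow from next column: (0+2) - 1 = 1, borrow out 1
  col 6: (0 - 1 borrow-in) - 1 → borrow from next column: (-1+2) - 1 = 0, borrow out 1
  col 7: (1 - 1 borrow-in) - 0 → 0 - 0 = 0, borrow out 0
Reading bits MSB→LSB: 00101111
Strip leading zeros: 101111
= 101111


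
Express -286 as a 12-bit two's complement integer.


Original: 000100011110
Step 1 - Invert all bits: 111011100001
Step 2 - Add 1: 111011100001 + 1
= 111011100010 (represents -286)


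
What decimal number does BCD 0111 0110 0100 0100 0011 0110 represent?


Each 4-bit group → digit:
  0111 → 7
  0110 → 6
  0100 → 4
  0100 → 4
  0011 → 3
  0110 → 6
= 764436


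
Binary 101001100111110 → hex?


Group into 4-bit nibbles: 0101001100111110
  0101 = 5
  0011 = 3
  0011 = 3
  1110 = E
= 0x533E


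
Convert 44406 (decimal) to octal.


Divide by 8 repeatedly:
44406 ÷ 8 = 5550 remainder 6
5550 ÷ 8 = 693 remainder 6
693 ÷ 8 = 86 remainder 5
86 ÷ 8 = 10 remainder 6
10 ÷ 8 = 1 remainder 2
1 ÷ 8 = 0 remainder 1
Reading remainders bottom-up:
= 0o126566


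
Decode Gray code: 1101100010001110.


Gray code: 1101100010001110
MSB stays the same: 1
Each subsequent bit = prev_binary XOR current_gray:
  B[1] = 1 XOR 1 = 0
  B[2] = 0 XOR 0 = 0
  B[3] = 0 XOR 1 = 1
  B[4] = 1 XOR 1 = 0
  B[5] = 0 XOR 0 = 0
  B[6] = 0 XOR 0 = 0
  B[7] = 0 XOR 0 = 0
  B[8] = 0 XOR 1 = 1
  B[9] = 1 XOR 0 = 1
  B[10] = 1 XOR 0 = 1
  B[11] = 1 XOR 0 = 1
  B[12] = 1 XOR 1 = 0
  B[13] = 0 XOR 1 = 1
  B[14] = 1 XOR 1 = 0
  B[15] = 0 XOR 0 = 0
= 1001000011110100 (37108 decimal)


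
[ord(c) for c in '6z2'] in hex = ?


String: '6z2'  (3 characters)
Per-character ASCII lookup:
  '6': digits start at 48: '6' = 48 + 6 = 54 → 0x36
  'z': lowercase starts at 97: 'z' = 97 + 25 = 122 → 0x7A
  '2': digits start at 48: '2' = 48 + 2 = 50 → 0x32
= 0x36 0x7A 0x32


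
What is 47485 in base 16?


Divide by 16 repeatedly:
47485 ÷ 16 = 2967 remainder 13 (D)
2967 ÷ 16 = 185 remainder 7 (7)
185 ÷ 16 = 11 remainder 9 (9)
11 ÷ 16 = 0 remainder 11 (B)
Reading remainders bottom-up:
= 0xB97D


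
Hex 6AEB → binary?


Each hex digit → 4 binary bits:
  6 = 0110
  A = 1010
  E = 1110
  B = 1011
Concatenate: 0110 1010 1110 1011
= 0110101011101011


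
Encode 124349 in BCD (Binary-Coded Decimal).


Each digit → 4-bit binary:
  1 → 0001
  2 → 0010
  4 → 0100
  3 → 0011
  4 → 0100
  9 → 1001
= 0001 0010 0100 0011 0100 1001


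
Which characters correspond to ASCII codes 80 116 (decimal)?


Codes (decimal): 80 116
Per-code ASCII lookup:
  80  (range 65-90: uppercase, 80 - 65 = 15) → 'P'
  116  (range 97-122: lowercase, 116 - 97 = 19) → 't'
= 'Pt'


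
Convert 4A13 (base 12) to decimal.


Positional values (base 12):
  3 × 12^0 = 3 × 1 = 3
  1 × 12^1 = 1 × 12 = 12
  A × 12^2 = 10 × 144 = 1440
  4 × 12^3 = 4 × 1728 = 6912
Sum = 3 + 12 + 1440 + 6912
= 8367


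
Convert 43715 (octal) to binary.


Each octal digit → 3 binary bits:
  4 = 100
  3 = 011
  7 = 111
  1 = 001
  5 = 101
Concatenate: 100 011 111 001 101
= 100011111001101


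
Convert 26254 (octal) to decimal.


Positional values:
Position 0: 4 × 8^0 = 4
Position 1: 5 × 8^1 = 40
Position 2: 2 × 8^2 = 128
Position 3: 6 × 8^3 = 3072
Position 4: 2 × 8^4 = 8192
Sum = 4 + 40 + 128 + 3072 + 8192
= 11436


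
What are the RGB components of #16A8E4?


Hex: #16A8E4
R = 16₁₆ = 22
G = A8₁₆ = 168
B = E4₁₆ = 228
= RGB(22, 168, 228)


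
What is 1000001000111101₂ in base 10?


Positional values:
Bit 0: 1 × 2^0 = 1
Bit 2: 1 × 2^2 = 4
Bit 3: 1 × 2^3 = 8
Bit 4: 1 × 2^4 = 16
Bit 5: 1 × 2^5 = 32
Bit 9: 1 × 2^9 = 512
Bit 15: 1 × 2^15 = 32768
Sum = 1 + 4 + 8 + 16 + 32 + 512 + 32768
= 33341


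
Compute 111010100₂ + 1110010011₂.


Align and add column by column (LSB to MSB, carry propagating):
  00111010100
+ 01110010011
  -----------
  col 0: 0 + 1 + 0 (carry in) = 1 → bit 1, carry out 0
  col 1: 0 + 1 + 0 (carry in) = 1 → bit 1, carry out 0
  col 2: 1 + 0 + 0 (carry in) = 1 → bit 1, carry out 0
  col 3: 0 + 0 + 0 (carry in) = 0 → bit 0, carry out 0
  col 4: 1 + 1 + 0 (carry in) = 2 → bit 0, carry out 1
  col 5: 0 + 0 + 1 (carry in) = 1 → bit 1, carry out 0
  col 6: 1 + 0 + 0 (carry in) = 1 → bit 1, carry out 0
  col 7: 1 + 1 + 0 (carry in) = 2 → bit 0, carry out 1
  col 8: 1 + 1 + 1 (carry in) = 3 → bit 1, carry out 1
  col 9: 0 + 1 + 1 (carry in) = 2 → bit 0, carry out 1
  col 10: 0 + 0 + 1 (carry in) = 1 → bit 1, carry out 0
Reading bits MSB→LSB: 10101100111
Strip leading zeros: 10101100111
= 10101100111


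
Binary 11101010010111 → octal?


Group into 3-bit groups: 011101010010111
  011 = 3
  101 = 5
  010 = 2
  010 = 2
  111 = 7
= 0o35227


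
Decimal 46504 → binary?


Divide by 2 repeatedly:
46504 ÷ 2 = 23252 remainder 0
23252 ÷ 2 = 11626 remainder 0
11626 ÷ 2 = 5813 remainder 0
5813 ÷ 2 = 2906 remainder 1
2906 ÷ 2 = 1453 remainder 0
1453 ÷ 2 = 726 remainder 1
726 ÷ 2 = 363 remainder 0
363 ÷ 2 = 181 remainder 1
181 ÷ 2 = 90 remainder 1
90 ÷ 2 = 45 remainder 0
45 ÷ 2 = 22 remainder 1
22 ÷ 2 = 11 remainder 0
11 ÷ 2 = 5 remainder 1
5 ÷ 2 = 2 remainder 1
2 ÷ 2 = 1 remainder 0
1 ÷ 2 = 0 remainder 1
Reading remainders bottom-up:
= 1011010110101000


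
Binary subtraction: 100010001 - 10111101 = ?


Align and subtract column by column (LSB to MSB, borrowing when needed):
  100010001
- 010111101
  ---------
  col 0: (1 - 0 borrow-in) - 1 → 1 - 1 = 0, borrow out 0
  col 1: (0 - 0 borrow-in) - 0 → 0 - 0 = 0, borrow out 0
  col 2: (0 - 0 borrow-in) - 1 → borrow from next column: (0+2) - 1 = 1, borrow out 1
  col 3: (0 - 1 borrow-in) - 1 → borrow from next column: (-1+2) - 1 = 0, borrow out 1
  col 4: (1 - 1 borrow-in) - 1 → borrow from next column: (0+2) - 1 = 1, borrow out 1
  col 5: (0 - 1 borrow-in) - 1 → borrow from next column: (-1+2) - 1 = 0, borrow out 1
  col 6: (0 - 1 borrow-in) - 0 → borrow from next column: (-1+2) - 0 = 1, borrow out 1
  col 7: (0 - 1 borrow-in) - 1 → borrow from next column: (-1+2) - 1 = 0, borrow out 1
  col 8: (1 - 1 borrow-in) - 0 → 0 - 0 = 0, borrow out 0
Reading bits MSB→LSB: 001010100
Strip leading zeros: 1010100
= 1010100


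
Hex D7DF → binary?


Each hex digit → 4 binary bits:
  D = 1101
  7 = 0111
  D = 1101
  F = 1111
Concatenate: 1101 0111 1101 1111
= 1101011111011111


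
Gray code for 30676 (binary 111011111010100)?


Binary: 111011111010100
Gray code: G = B XOR (B >> 1)
B >> 1 = 011101111101010
111011111010100 XOR 011101111101010:
  1 XOR 0 = 1
  1 XOR 1 = 0
  1 XOR 1 = 0
  0 XOR 1 = 1
  1 XOR 0 = 1
  1 XOR 1 = 0
  1 XOR 1 = 0
  1 XOR 1 = 0
  1 XOR 1 = 0
  0 XOR 1 = 1
  1 XOR 0 = 1
  0 XOR 1 = 1
  1 XOR 0 = 1
  0 XOR 1 = 1
  0 XOR 0 = 0
= 100110000111110


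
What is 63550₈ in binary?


Each octal digit → 3 binary bits:
  6 = 110
  3 = 011
  5 = 101
  5 = 101
  0 = 000
Concatenate: 110 011 101 101 000
= 110011101101000


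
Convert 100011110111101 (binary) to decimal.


Positional values:
Bit 0: 1 × 2^0 = 1
Bit 2: 1 × 2^2 = 4
Bit 3: 1 × 2^3 = 8
Bit 4: 1 × 2^4 = 16
Bit 5: 1 × 2^5 = 32
Bit 7: 1 × 2^7 = 128
Bit 8: 1 × 2^8 = 256
Bit 9: 1 × 2^9 = 512
Bit 10: 1 × 2^10 = 1024
Bit 14: 1 × 2^14 = 16384
Sum = 1 + 4 + 8 + 16 + 32 + 128 + 256 + 512 + 1024 + 16384
= 18365


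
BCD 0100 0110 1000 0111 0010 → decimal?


Each 4-bit group → digit:
  0100 → 4
  0110 → 6
  1000 → 8
  0111 → 7
  0010 → 2
= 46872


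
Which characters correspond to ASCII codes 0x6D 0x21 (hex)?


Codes (hex): 0x6D 0x21
Per-code ASCII lookup:
  0x6D = 109  (range 97-122: lowercase, 109 - 97 = 12) → 'm'
  0x21 = 33  (special character) → '!'
= 'm!'


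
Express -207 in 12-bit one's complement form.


Original: 000011001111
Invert all bits:
  bit 0: 0 → 1
  bit 1: 0 → 1
  bit 2: 0 → 1
  bit 3: 0 → 1
  bit 4: 1 → 0
  bit 5: 1 → 0
  bit 6: 0 → 1
  bit 7: 0 → 1
  bit 8: 1 → 0
  bit 9: 1 → 0
  bit 10: 1 → 0
  bit 11: 1 → 0
= 111100110000


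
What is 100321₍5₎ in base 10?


Positional values (base 5):
  1 × 5^0 = 1 × 1 = 1
  2 × 5^1 = 2 × 5 = 10
  3 × 5^2 = 3 × 25 = 75
  0 × 5^3 = 0 × 125 = 0
  0 × 5^4 = 0 × 625 = 0
  1 × 5^5 = 1 × 3125 = 3125
Sum = 1 + 10 + 75 + 0 + 0 + 3125
= 3211


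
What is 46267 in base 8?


Divide by 8 repeatedly:
46267 ÷ 8 = 5783 remainder 3
5783 ÷ 8 = 722 remainder 7
722 ÷ 8 = 90 remainder 2
90 ÷ 8 = 11 remainder 2
11 ÷ 8 = 1 remainder 3
1 ÷ 8 = 0 remainder 1
Reading remainders bottom-up:
= 0o132273


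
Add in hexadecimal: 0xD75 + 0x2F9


Align and add column by column (LSB to MSB, each column mod 16 with carry):
  0D75
+ 02F9
  ----
  col 0: 5(5) + 9(9) + 0 (carry in) = 14 → E(14), carry out 0
  col 1: 7(7) + F(15) + 0 (carry in) = 22 → 6(6), carry out 1
  col 2: D(13) + 2(2) + 1 (carry in) = 16 → 0(0), carry out 1
  col 3: 0(0) + 0(0) + 1 (carry in) = 1 → 1(1), carry out 0
Reading digits MSB→LSB: 106E
Strip leading zeros: 106E
= 0x106E


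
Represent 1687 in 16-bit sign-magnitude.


Sign bit: 0 (positive)
Magnitude: 1687 = 000011010010111
= 0000011010010111


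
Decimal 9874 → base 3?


Divide by 3 repeatedly:
9874 ÷ 3 = 3291 remainder 1
3291 ÷ 3 = 1097 remainder 0
1097 ÷ 3 = 365 remainder 2
365 ÷ 3 = 121 remainder 2
121 ÷ 3 = 40 remainder 1
40 ÷ 3 = 13 remainder 1
13 ÷ 3 = 4 remainder 1
4 ÷ 3 = 1 remainder 1
1 ÷ 3 = 0 remainder 1
Reading remainders bottom-up:
= 111112201


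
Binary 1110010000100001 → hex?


Group into 4-bit nibbles: 1110010000100001
  1110 = E
  0100 = 4
  0010 = 2
  0001 = 1
= 0xE421


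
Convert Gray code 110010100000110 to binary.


Gray code: 110010100000110
MSB stays the same: 1
Each subsequent bit = prev_binary XOR current_gray:
  B[1] = 1 XOR 1 = 0
  B[2] = 0 XOR 0 = 0
  B[3] = 0 XOR 0 = 0
  B[4] = 0 XOR 1 = 1
  B[5] = 1 XOR 0 = 1
  B[6] = 1 XOR 1 = 0
  B[7] = 0 XOR 0 = 0
  B[8] = 0 XOR 0 = 0
  B[9] = 0 XOR 0 = 0
  B[10] = 0 XOR 0 = 0
  B[11] = 0 XOR 0 = 0
  B[12] = 0 XOR 1 = 1
  B[13] = 1 XOR 1 = 0
  B[14] = 0 XOR 0 = 0
= 100011000000100 (17924 decimal)


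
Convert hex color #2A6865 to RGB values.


Hex: #2A6865
R = 2A₁₆ = 42
G = 68₁₆ = 104
B = 65₁₆ = 101
= RGB(42, 104, 101)


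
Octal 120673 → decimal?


Positional values:
Position 0: 3 × 8^0 = 3
Position 1: 7 × 8^1 = 56
Position 2: 6 × 8^2 = 384
Position 3: 0 × 8^3 = 0
Position 4: 2 × 8^4 = 8192
Position 5: 1 × 8^5 = 32768
Sum = 3 + 56 + 384 + 0 + 8192 + 32768
= 41403


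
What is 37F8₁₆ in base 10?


Positional values:
Position 0: 8 × 16^0 = 8 × 1 = 8
Position 1: F × 16^1 = 15 × 16 = 240
Position 2: 7 × 16^2 = 7 × 256 = 1792
Position 3: 3 × 16^3 = 3 × 4096 = 12288
Sum = 8 + 240 + 1792 + 12288
= 14328


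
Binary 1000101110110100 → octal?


Group into 3-bit groups: 001000101110110100
  001 = 1
  000 = 0
  101 = 5
  110 = 6
  110 = 6
  100 = 4
= 0o105664


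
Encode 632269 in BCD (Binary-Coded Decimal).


Each digit → 4-bit binary:
  6 → 0110
  3 → 0011
  2 → 0010
  2 → 0010
  6 → 0110
  9 → 1001
= 0110 0011 0010 0010 0110 1001


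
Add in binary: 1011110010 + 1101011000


Align and add column by column (LSB to MSB, carry propagating):
  01011110010
+ 01101011000
  -----------
  col 0: 0 + 0 + 0 (carry in) = 0 → bit 0, carry out 0
  col 1: 1 + 0 + 0 (carry in) = 1 → bit 1, carry out 0
  col 2: 0 + 0 + 0 (carry in) = 0 → bit 0, carry out 0
  col 3: 0 + 1 + 0 (carry in) = 1 → bit 1, carry out 0
  col 4: 1 + 1 + 0 (carry in) = 2 → bit 0, carry out 1
  col 5: 1 + 0 + 1 (carry in) = 2 → bit 0, carry out 1
  col 6: 1 + 1 + 1 (carry in) = 3 → bit 1, carry out 1
  col 7: 1 + 0 + 1 (carry in) = 2 → bit 0, carry out 1
  col 8: 0 + 1 + 1 (carry in) = 2 → bit 0, carry out 1
  col 9: 1 + 1 + 1 (carry in) = 3 → bit 1, carry out 1
  col 10: 0 + 0 + 1 (carry in) = 1 → bit 1, carry out 0
Reading bits MSB→LSB: 11001001010
Strip leading zeros: 11001001010
= 11001001010


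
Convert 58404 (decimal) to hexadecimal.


Divide by 16 repeatedly:
58404 ÷ 16 = 3650 remainder 4 (4)
3650 ÷ 16 = 228 remainder 2 (2)
228 ÷ 16 = 14 remainder 4 (4)
14 ÷ 16 = 0 remainder 14 (E)
Reading remainders bottom-up:
= 0xE424


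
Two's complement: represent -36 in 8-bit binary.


Original: 00100100
Step 1 - Invert all bits: 11011011
Step 2 - Add 1: 11011011 + 1
= 11011100 (represents -36)


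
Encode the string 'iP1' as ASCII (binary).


String: 'iP1'  (3 characters)
Per-character ASCII lookup:
  'i': lowercase starts at 97: 'i' = 97 + 8 = 105 → 1101001
  'P': uppercase starts at 65: 'P' = 65 + 15 = 80 → 1010000
  '1': digits start at 48: '1' = 48 + 1 = 49 → 110001
= 1101001 1010000 110001


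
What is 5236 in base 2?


Divide by 2 repeatedly:
5236 ÷ 2 = 2618 remainder 0
2618 ÷ 2 = 1309 remainder 0
1309 ÷ 2 = 654 remainder 1
654 ÷ 2 = 327 remainder 0
327 ÷ 2 = 163 remainder 1
163 ÷ 2 = 81 remainder 1
81 ÷ 2 = 40 remainder 1
40 ÷ 2 = 20 remainder 0
20 ÷ 2 = 10 remainder 0
10 ÷ 2 = 5 remainder 0
5 ÷ 2 = 2 remainder 1
2 ÷ 2 = 1 remainder 0
1 ÷ 2 = 0 remainder 1
Reading remainders bottom-up:
= 1010001110100


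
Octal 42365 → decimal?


Positional values:
Position 0: 5 × 8^0 = 5
Position 1: 6 × 8^1 = 48
Position 2: 3 × 8^2 = 192
Position 3: 2 × 8^3 = 1024
Position 4: 4 × 8^4 = 16384
Sum = 5 + 48 + 192 + 1024 + 16384
= 17653


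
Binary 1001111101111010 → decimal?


Positional values:
Bit 1: 1 × 2^1 = 2
Bit 3: 1 × 2^3 = 8
Bit 4: 1 × 2^4 = 16
Bit 5: 1 × 2^5 = 32
Bit 6: 1 × 2^6 = 64
Bit 8: 1 × 2^8 = 256
Bit 9: 1 × 2^9 = 512
Bit 10: 1 × 2^10 = 1024
Bit 11: 1 × 2^11 = 2048
Bit 12: 1 × 2^12 = 4096
Bit 15: 1 × 2^15 = 32768
Sum = 2 + 8 + 16 + 32 + 64 + 256 + 512 + 1024 + 2048 + 4096 + 32768
= 40826


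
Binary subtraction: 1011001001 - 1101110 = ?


Align and subtract column by column (LSB to MSB, borrowing when needed):
  1011001001
- 0001101110
  ----------
  col 0: (1 - 0 borrow-in) - 0 → 1 - 0 = 1, borrow out 0
  col 1: (0 - 0 borrow-in) - 1 → borrow from next column: (0+2) - 1 = 1, borrow out 1
  col 2: (0 - 1 borrow-in) - 1 → borrow from next column: (-1+2) - 1 = 0, borrow out 1
  col 3: (1 - 1 borrow-in) - 1 → borrow from next column: (0+2) - 1 = 1, borrow out 1
  col 4: (0 - 1 borrow-in) - 0 → borrow from next column: (-1+2) - 0 = 1, borrow out 1
  col 5: (0 - 1 borrow-in) - 1 → borrow from next column: (-1+2) - 1 = 0, borrow out 1
  col 6: (1 - 1 borrow-in) - 1 → borrow from next column: (0+2) - 1 = 1, borrow out 1
  col 7: (1 - 1 borrow-in) - 0 → 0 - 0 = 0, borrow out 0
  col 8: (0 - 0 borrow-in) - 0 → 0 - 0 = 0, borrow out 0
  col 9: (1 - 0 borrow-in) - 0 → 1 - 0 = 1, borrow out 0
Reading bits MSB→LSB: 1001011011
Strip leading zeros: 1001011011
= 1001011011


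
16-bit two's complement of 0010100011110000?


Original: 0010100011110000
Step 1 - Invert all bits: 1101011100001111
Step 2 - Add 1: 1101011100001111 + 1
= 1101011100010000 (represents -10480)


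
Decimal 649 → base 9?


Divide by 9 repeatedly:
649 ÷ 9 = 72 remainder 1
72 ÷ 9 = 8 remainder 0
8 ÷ 9 = 0 remainder 8
Reading remainders bottom-up:
= 801


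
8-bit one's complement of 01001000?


Original: 01001000
Invert all bits:
  bit 0: 0 → 1
  bit 1: 1 → 0
  bit 2: 0 → 1
  bit 3: 0 → 1
  bit 4: 1 → 0
  bit 5: 0 → 1
  bit 6: 0 → 1
  bit 7: 0 → 1
= 10110111


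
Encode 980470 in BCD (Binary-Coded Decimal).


Each digit → 4-bit binary:
  9 → 1001
  8 → 1000
  0 → 0000
  4 → 0100
  7 → 0111
  0 → 0000
= 1001 1000 0000 0100 0111 0000


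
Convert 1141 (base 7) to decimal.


Positional values (base 7):
  1 × 7^0 = 1 × 1 = 1
  4 × 7^1 = 4 × 7 = 28
  1 × 7^2 = 1 × 49 = 49
  1 × 7^3 = 1 × 343 = 343
Sum = 1 + 28 + 49 + 343
= 421


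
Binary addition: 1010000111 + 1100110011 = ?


Align and add column by column (LSB to MSB, carry propagating):
  01010000111
+ 01100110011
  -----------
  col 0: 1 + 1 + 0 (carry in) = 2 → bit 0, carry out 1
  col 1: 1 + 1 + 1 (carry in) = 3 → bit 1, carry out 1
  col 2: 1 + 0 + 1 (carry in) = 2 → bit 0, carry out 1
  col 3: 0 + 0 + 1 (carry in) = 1 → bit 1, carry out 0
  col 4: 0 + 1 + 0 (carry in) = 1 → bit 1, carry out 0
  col 5: 0 + 1 + 0 (carry in) = 1 → bit 1, carry out 0
  col 6: 0 + 0 + 0 (carry in) = 0 → bit 0, carry out 0
  col 7: 1 + 0 + 0 (carry in) = 1 → bit 1, carry out 0
  col 8: 0 + 1 + 0 (carry in) = 1 → bit 1, carry out 0
  col 9: 1 + 1 + 0 (carry in) = 2 → bit 0, carry out 1
  col 10: 0 + 0 + 1 (carry in) = 1 → bit 1, carry out 0
Reading bits MSB→LSB: 10110111010
Strip leading zeros: 10110111010
= 10110111010


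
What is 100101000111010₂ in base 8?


Group into 3-bit groups: 100101000111010
  100 = 4
  101 = 5
  000 = 0
  111 = 7
  010 = 2
= 0o45072


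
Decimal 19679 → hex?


Divide by 16 repeatedly:
19679 ÷ 16 = 1229 remainder 15 (F)
1229 ÷ 16 = 76 remainder 13 (D)
76 ÷ 16 = 4 remainder 12 (C)
4 ÷ 16 = 0 remainder 4 (4)
Reading remainders bottom-up:
= 0x4CDF


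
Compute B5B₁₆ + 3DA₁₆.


Align and add column by column (LSB to MSB, each column mod 16 with carry):
  0B5B
+ 03DA
  ----
  col 0: B(11) + A(10) + 0 (carry in) = 21 → 5(5), carry out 1
  col 1: 5(5) + D(13) + 1 (carry in) = 19 → 3(3), carry out 1
  col 2: B(11) + 3(3) + 1 (carry in) = 15 → F(15), carry out 0
  col 3: 0(0) + 0(0) + 0 (carry in) = 0 → 0(0), carry out 0
Reading digits MSB→LSB: 0F35
Strip leading zeros: F35
= 0xF35


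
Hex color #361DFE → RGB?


Hex: #361DFE
R = 36₁₆ = 54
G = 1D₁₆ = 29
B = FE₁₆ = 254
= RGB(54, 29, 254)


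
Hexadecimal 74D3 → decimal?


Positional values:
Position 0: 3 × 16^0 = 3 × 1 = 3
Position 1: D × 16^1 = 13 × 16 = 208
Position 2: 4 × 16^2 = 4 × 256 = 1024
Position 3: 7 × 16^3 = 7 × 4096 = 28672
Sum = 3 + 208 + 1024 + 28672
= 29907


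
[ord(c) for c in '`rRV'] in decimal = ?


String: '`rRV'  (4 characters)
Per-character ASCII lookup:
  '`': special character: '`' = 96
  'r': lowercase starts at 97: 'r' = 97 + 17 = 114
  'R': uppercase starts at 65: 'R' = 65 + 17 = 82
  'V': uppercase starts at 65: 'V' = 65 + 21 = 86
= 96 114 82 86


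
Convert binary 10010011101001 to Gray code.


Binary: 10010011101001
Gray code: G = B XOR (B >> 1)
B >> 1 = 01001001110100
10010011101001 XOR 01001001110100:
  1 XOR 0 = 1
  0 XOR 1 = 1
  0 XOR 0 = 0
  1 XOR 0 = 1
  0 XOR 1 = 1
  0 XOR 0 = 0
  1 XOR 0 = 1
  1 XOR 1 = 0
  1 XOR 1 = 0
  0 XOR 1 = 1
  1 XOR 0 = 1
  0 XOR 1 = 1
  0 XOR 0 = 0
  1 XOR 0 = 1
= 11011010011101


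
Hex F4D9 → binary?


Each hex digit → 4 binary bits:
  F = 1111
  4 = 0100
  D = 1101
  9 = 1001
Concatenate: 1111 0100 1101 1001
= 1111010011011001


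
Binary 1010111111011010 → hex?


Group into 4-bit nibbles: 1010111111011010
  1010 = A
  1111 = F
  1101 = D
  1010 = A
= 0xAFDA


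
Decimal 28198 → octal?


Divide by 8 repeatedly:
28198 ÷ 8 = 3524 remainder 6
3524 ÷ 8 = 440 remainder 4
440 ÷ 8 = 55 remainder 0
55 ÷ 8 = 6 remainder 7
6 ÷ 8 = 0 remainder 6
Reading remainders bottom-up:
= 0o67046


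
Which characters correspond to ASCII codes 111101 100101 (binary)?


Codes (binary): 111101 100101
Per-code ASCII lookup:
  111101 = 61  (special character) → '='
  100101 = 37  (special character) → '%'
= '=%'


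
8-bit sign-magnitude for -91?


Sign bit: 1 (negative)
Magnitude: 91 = 1011011
= 11011011


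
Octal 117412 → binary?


Each octal digit → 3 binary bits:
  1 = 001
  1 = 001
  7 = 111
  4 = 100
  1 = 001
  2 = 010
Concatenate: 001 001 111 100 001 010
= 001001111100001010


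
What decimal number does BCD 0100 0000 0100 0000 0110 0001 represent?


Each 4-bit group → digit:
  0100 → 4
  0000 → 0
  0100 → 4
  0000 → 0
  0110 → 6
  0001 → 1
= 404061


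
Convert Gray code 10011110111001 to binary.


Gray code: 10011110111001
MSB stays the same: 1
Each subsequent bit = prev_binary XOR current_gray:
  B[1] = 1 XOR 0 = 1
  B[2] = 1 XOR 0 = 1
  B[3] = 1 XOR 1 = 0
  B[4] = 0 XOR 1 = 1
  B[5] = 1 XOR 1 = 0
  B[6] = 0 XOR 1 = 1
  B[7] = 1 XOR 0 = 1
  B[8] = 1 XOR 1 = 0
  B[9] = 0 XOR 1 = 1
  B[10] = 1 XOR 1 = 0
  B[11] = 0 XOR 0 = 0
  B[12] = 0 XOR 0 = 0
  B[13] = 0 XOR 1 = 1
= 11101011010001 (15057 decimal)


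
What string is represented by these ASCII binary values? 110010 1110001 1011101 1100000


Codes (binary): 110010 1110001 1011101 1100000
Per-code ASCII lookup:
  110010 = 50  (range 48-57: digits, 50 - 48 = 2) → '2'
  1110001 = 113  (range 97-122: lowercase, 113 - 97 = 16) → 'q'
  1011101 = 93  (special character) → ']'
  1100000 = 96  (special character) → '`'
= '2q]`'


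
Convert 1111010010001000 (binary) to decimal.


Positional values:
Bit 3: 1 × 2^3 = 8
Bit 7: 1 × 2^7 = 128
Bit 10: 1 × 2^10 = 1024
Bit 12: 1 × 2^12 = 4096
Bit 13: 1 × 2^13 = 8192
Bit 14: 1 × 2^14 = 16384
Bit 15: 1 × 2^15 = 32768
Sum = 8 + 128 + 1024 + 4096 + 8192 + 16384 + 32768
= 62600


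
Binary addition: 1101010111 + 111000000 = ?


Align and add column by column (LSB to MSB, carry propagating):
  01101010111
+ 00111000000
  -----------
  col 0: 1 + 0 + 0 (carry in) = 1 → bit 1, carry out 0
  col 1: 1 + 0 + 0 (carry in) = 1 → bit 1, carry out 0
  col 2: 1 + 0 + 0 (carry in) = 1 → bit 1, carry out 0
  col 3: 0 + 0 + 0 (carry in) = 0 → bit 0, carry out 0
  col 4: 1 + 0 + 0 (carry in) = 1 → bit 1, carry out 0
  col 5: 0 + 0 + 0 (carry in) = 0 → bit 0, carry out 0
  col 6: 1 + 1 + 0 (carry in) = 2 → bit 0, carry out 1
  col 7: 0 + 1 + 1 (carry in) = 2 → bit 0, carry out 1
  col 8: 1 + 1 + 1 (carry in) = 3 → bit 1, carry out 1
  col 9: 1 + 0 + 1 (carry in) = 2 → bit 0, carry out 1
  col 10: 0 + 0 + 1 (carry in) = 1 → bit 1, carry out 0
Reading bits MSB→LSB: 10100010111
Strip leading zeros: 10100010111
= 10100010111
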